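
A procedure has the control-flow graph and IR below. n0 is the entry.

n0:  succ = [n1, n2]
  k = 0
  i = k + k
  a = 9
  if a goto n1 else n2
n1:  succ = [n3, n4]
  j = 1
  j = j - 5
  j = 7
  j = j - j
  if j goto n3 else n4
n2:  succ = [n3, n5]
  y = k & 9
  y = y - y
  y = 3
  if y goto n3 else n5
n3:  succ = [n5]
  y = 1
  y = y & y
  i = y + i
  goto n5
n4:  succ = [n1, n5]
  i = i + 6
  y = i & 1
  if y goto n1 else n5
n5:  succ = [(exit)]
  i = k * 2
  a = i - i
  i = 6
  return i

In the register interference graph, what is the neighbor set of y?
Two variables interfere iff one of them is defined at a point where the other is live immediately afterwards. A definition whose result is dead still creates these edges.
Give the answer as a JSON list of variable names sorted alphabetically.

Answer: ["i", "k"]

Analysis:
Block summaries:
  n0 def {a,i,k} use ∅
  n1 def {j} use ∅
  n2 def {y} use {k}
  n3 def {i,y} use {i}
  n4 def {i,y} use {i}
  n5 def {a,i} use {k}

Liveness:
  n0 li=∅ lo={i,k}
  n1 li={i,k} lo={i,k}
  n2 li={i,k} lo={i,k}
  n3 li={i,k} lo={k}
  n4 li={i,k} lo={i,k}
  n5 li={k} lo=∅

Interference:
  a↔{i,k}
  i↔{a,j,k,y}
  j↔{i,k}
  k↔{a,i,j,y}
  y↔{i,k}

N(y) = ["i", "k"]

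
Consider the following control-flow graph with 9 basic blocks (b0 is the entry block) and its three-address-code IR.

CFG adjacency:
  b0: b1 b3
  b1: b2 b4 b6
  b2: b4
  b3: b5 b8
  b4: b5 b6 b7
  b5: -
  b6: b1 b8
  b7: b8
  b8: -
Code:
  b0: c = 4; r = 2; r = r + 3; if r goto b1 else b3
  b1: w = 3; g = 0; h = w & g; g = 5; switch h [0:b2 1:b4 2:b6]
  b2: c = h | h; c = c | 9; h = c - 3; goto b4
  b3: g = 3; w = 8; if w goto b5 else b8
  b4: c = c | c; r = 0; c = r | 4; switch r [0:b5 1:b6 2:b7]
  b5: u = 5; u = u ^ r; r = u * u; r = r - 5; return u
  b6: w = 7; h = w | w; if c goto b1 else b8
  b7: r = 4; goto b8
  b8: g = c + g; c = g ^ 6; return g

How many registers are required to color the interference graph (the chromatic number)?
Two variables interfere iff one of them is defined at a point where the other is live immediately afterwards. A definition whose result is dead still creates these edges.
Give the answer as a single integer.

Answer: 4

Derivation:
def/use:
  b0: {c,r} / ∅
  b1: {g,h,w} / ∅
  b2: {c,h} / {h}
  b3: {g,w} / ∅
  b4: {c,r} / {c}
  b5: {r,u} / {r}
  b6: {h,w} / {c}
  b7: {r} / ∅
  b8: {c,g} / {c,g}

Backward fixpoint:
  live b0: ∅→{c,r}
  live b1: {c}→{c,g,h}
  live b2: {g,h}→{c,g}
  live b3: {c,r}→{c,g,r}
  live b4: {c,g}→{c,g,r}
  live b5: {r}→∅
  live b6: {c,g}→{c,g}
  live b7: {c,g}→{c,g}
  live b8: {c,g}→∅

Conflict graph:
  c: {g,h,r,w}
  g: {c,h,r,w}
  h: {c,g}
  r: {c,g,u,w}
  u: {r}
  w: {c,g,r}

Registers:
  clique {c,g,r,w} ⇒ need ≥ 4
  4-colouring: c0={c,u}  c1={g}  c2={h,r}  c3={w}
  χ = 4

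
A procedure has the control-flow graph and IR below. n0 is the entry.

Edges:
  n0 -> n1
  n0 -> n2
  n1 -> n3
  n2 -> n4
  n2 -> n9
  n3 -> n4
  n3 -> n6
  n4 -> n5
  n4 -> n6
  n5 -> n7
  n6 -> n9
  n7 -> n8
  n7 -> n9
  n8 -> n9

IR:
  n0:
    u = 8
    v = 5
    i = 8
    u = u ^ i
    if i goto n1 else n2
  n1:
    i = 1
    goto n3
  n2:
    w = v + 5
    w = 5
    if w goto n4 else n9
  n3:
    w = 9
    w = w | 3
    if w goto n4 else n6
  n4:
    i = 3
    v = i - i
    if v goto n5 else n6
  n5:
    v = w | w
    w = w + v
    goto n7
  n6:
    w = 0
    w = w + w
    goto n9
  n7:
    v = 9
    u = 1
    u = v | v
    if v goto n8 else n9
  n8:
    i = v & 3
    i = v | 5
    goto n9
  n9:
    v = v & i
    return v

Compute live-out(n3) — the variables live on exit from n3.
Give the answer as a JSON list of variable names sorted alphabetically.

Block summaries:
  n0 def {i,u,v} use ∅
  n1 def {i} use ∅
  n2 def {w} use {v}
  n3 def {w} use ∅
  n4 def {i,v} use ∅
  n5 def {v,w} use {w}
  n6 def {w} use ∅
  n7 def {u,v} use ∅
  n8 def {i} use {v}
  n9 def {v} use {i,v}

Live sets:
  n0 li=∅ lo={i,v}
  n1 li={v} lo={i,v}
  n2 li={i,v} lo={i,v,w}
  n3 li={i,v} lo={i,v,w}
  n4 li={w} lo={i,v,w}
  n5 li={i,w} lo={i}
  n6 li={i,v} lo={i,v}
  n7 li={i} lo={i,v}
  n8 li={v} lo={i,v}
  n9 li={i,v} lo=∅

live-out(n3) = ["i", "v", "w"]

Answer: ["i", "v", "w"]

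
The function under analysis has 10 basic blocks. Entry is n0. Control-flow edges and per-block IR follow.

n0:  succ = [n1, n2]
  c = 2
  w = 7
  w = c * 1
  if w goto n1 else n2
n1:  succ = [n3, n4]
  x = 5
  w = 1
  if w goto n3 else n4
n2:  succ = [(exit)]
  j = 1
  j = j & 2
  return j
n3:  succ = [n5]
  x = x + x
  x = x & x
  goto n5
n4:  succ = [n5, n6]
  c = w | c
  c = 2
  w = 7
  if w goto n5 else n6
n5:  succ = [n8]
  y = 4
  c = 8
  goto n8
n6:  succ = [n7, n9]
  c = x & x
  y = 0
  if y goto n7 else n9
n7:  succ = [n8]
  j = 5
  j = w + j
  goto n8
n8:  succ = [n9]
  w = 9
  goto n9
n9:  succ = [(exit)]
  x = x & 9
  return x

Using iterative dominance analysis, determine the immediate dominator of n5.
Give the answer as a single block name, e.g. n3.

Answer: n1

Derivation:
idom tree: n1←n0 n2←n0 n3←n1 n4←n1 n5←n1 n6←n4 n7←n6 n8←n1 n9←n1
Dom∩ at merges:
  n5: preds {n3,n4}: {n0,n1,n3} ∩ {n0,n1,n4} = {n0,n1}; idom=n1
  n8: preds {n5,n7}: {n0,n1,n5} ∩ {n0,n1,n4,n6,n7} = {n0,n1}; idom=n1
  n9: preds {n6,n8}: {n0,n1,n4,n6} ∩ {n0,n1,n8} = {n0,n1}; idom=n1

idom(n5) = n1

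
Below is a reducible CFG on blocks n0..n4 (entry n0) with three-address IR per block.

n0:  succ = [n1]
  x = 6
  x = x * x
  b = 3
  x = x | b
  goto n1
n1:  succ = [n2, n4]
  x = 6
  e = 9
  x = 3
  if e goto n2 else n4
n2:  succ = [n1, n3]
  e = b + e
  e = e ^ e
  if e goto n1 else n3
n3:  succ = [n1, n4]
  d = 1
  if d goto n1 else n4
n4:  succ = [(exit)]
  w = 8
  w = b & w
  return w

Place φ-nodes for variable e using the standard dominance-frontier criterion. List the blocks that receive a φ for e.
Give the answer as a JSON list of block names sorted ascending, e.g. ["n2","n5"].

idom tree: n1←n0 n2←n1 n3←n2 n4←n1
Dom∩ at merges:
  n1: preds {n0,n2,n3}: {n0} ∩ {n0,n1,n2} ∩ {n0,n1,n2,n3} = {n0}; idom=n0
  n4: preds {n1,n3}: {n0,n1} ∩ {n0,n1,n2,n3} = {n0,n1}; idom=n1

Frontier:
  n1←n0: walk · to n0
  n1←n2: walk n2→n1 to n0
  n1←n3: walk n3→n2→n1 to n0
  n4←n1: walk · to n1
  n4←n3: walk n3→n2 to n1
  n0 → ∅
  n1 → {n1}
  n2 → {n1,n4}
  n3 → {n1,n4}
  n4 → ∅

φ for e: defs {n1,n2}
  DF⁺ = {n1,n4}

Answer: ["n1", "n4"]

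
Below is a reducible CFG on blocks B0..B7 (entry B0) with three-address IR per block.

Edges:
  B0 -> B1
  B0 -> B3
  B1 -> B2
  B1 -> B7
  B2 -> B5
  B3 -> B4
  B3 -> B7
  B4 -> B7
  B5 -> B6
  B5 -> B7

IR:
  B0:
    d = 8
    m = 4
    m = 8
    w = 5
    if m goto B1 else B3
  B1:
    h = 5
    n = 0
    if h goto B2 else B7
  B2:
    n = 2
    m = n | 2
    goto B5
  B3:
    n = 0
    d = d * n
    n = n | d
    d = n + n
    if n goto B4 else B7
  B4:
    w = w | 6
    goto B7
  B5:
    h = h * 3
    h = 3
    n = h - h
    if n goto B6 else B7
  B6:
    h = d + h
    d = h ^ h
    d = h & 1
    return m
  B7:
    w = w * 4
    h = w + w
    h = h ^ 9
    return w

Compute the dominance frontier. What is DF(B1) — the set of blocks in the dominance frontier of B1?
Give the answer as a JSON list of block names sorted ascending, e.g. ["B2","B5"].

idom tree: B1←B0 B2←B1 B3←B0 B4←B3 B5←B2 B6←B5 B7←B0
Join-block Dom:
  B7: preds {B1,B3,B4,B5}: {B0,B1} ∩ {B0,B3} ∩ {B0,B3,B4} ∩ {B0,B1,B2,B5} = {B0}; idom=B0

Frontier:
  B7←B1: walk B1 to B0
  B7←B3: walk B3 to B0
  B7←B4: walk B4→B3 to B0
  B7←B5: walk B5→B2→B1 to B0
  B0: DF=∅
  B1: DF={B7}
  B2: DF={B7}
  B3: DF={B7}
  B4: DF={B7}
  B5: DF={B7}
  B6: DF=∅
  B7: DF=∅

DF(B1) = ["B7"]

Answer: ["B7"]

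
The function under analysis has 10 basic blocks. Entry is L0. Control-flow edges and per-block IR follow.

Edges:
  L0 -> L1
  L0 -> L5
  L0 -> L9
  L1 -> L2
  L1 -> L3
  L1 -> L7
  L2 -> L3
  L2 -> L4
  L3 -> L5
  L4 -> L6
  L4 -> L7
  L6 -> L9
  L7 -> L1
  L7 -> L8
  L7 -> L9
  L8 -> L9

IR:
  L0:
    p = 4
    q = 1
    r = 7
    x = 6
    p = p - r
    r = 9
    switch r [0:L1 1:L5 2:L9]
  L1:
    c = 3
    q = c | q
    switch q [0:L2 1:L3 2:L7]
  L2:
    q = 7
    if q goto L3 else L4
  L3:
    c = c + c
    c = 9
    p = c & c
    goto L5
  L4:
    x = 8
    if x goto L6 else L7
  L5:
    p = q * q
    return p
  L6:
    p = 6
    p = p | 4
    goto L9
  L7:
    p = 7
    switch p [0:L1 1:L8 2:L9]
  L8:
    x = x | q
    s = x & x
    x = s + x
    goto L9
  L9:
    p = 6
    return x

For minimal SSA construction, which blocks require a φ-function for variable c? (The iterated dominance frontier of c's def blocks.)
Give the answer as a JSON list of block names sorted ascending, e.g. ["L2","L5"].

Answer: ["L1", "L5", "L9"]

Analysis:
idom tree: L1←L0 L2←L1 L3←L1 L4←L2 L5←L0 L6←L4 L7←L1 L8←L7 L9←L0
Dom at joins:
  L1: preds {L0,L7}: {L0} ∩ {L0,L1,L7} = {L0}; idom=L0
  L3: preds {L1,L2}: {L0,L1} ∩ {L0,L1,L2} = {L0,L1}; idom=L1
  L5: preds {L0,L3}: {L0} ∩ {L0,L1,L3} = {L0}; idom=L0
  L7: preds {L1,L4}: {L0,L1} ∩ {L0,L1,L2,L4} = {L0,L1}; idom=L1
  L9: preds {L0,L6,L7,L8}: {L0} ∩ {L0,L1,L2,L4,L6} ∩ {L0,L1,L7} ∩ {L0,L1,L7,L8} = {L0}; idom=L0

DF derivation:
  L1←L0: walk · to L0
  L1←L7: walk L7→L1 to L0
  L3←L1: walk · to L1
  L3←L2: walk L2 to L1
  L5←L0: walk · to L0
  L5←L3: walk L3→L1 to L0
  L7←L1: walk · to L1
  L7←L4: walk L4→L2 to L1
  L9←L0: walk · to L0
  L9←L6: walk L6→L4→L2→L1 to L0
  L9←L7: walk L7→L1 to L0
  L9←L8: walk L8→L7→L1 to L0
  DF(L0)=∅
  DF(L1)={L1,L5,L9}
  DF(L2)={L3,L7,L9}
  DF(L3)={L5}
  DF(L4)={L7,L9}
  DF(L5)=∅
  DF(L6)={L9}
  DF(L7)={L1,L9}
  DF(L8)={L9}
  DF(L9)=∅

φ for c: defs {L1,L3}
  DF⁺ = {L1,L5,L9}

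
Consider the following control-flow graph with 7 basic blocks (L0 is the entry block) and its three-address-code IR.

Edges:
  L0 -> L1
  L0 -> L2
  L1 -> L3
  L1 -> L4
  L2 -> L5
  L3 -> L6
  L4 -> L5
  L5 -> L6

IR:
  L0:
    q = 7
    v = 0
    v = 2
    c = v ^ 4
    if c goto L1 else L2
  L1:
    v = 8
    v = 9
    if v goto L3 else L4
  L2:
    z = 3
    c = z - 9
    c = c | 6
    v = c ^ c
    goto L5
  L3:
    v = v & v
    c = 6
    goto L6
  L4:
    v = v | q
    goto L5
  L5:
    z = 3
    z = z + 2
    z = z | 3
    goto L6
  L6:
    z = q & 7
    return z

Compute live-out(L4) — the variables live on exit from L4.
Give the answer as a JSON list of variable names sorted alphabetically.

Answer: ["q"]

Working:
Block summaries:
  L0: def={c,q,v} ue=∅
  L1: def={v} ue=∅
  L2: def={c,v,z} ue=∅
  L3: def={c,v} ue={v}
  L4: def={v} ue={q,v}
  L5: def={z} ue=∅
  L6: def={z} ue={q}

Backward fixpoint:
  L0: in=∅ out={q}
  L1: in={q} out={q,v}
  L2: in={q} out={q}
  L3: in={q,v} out={q}
  L4: in={q,v} out={q}
  L5: in={q} out={q}
  L6: in={q} out=∅

live-out(L4) = ["q"]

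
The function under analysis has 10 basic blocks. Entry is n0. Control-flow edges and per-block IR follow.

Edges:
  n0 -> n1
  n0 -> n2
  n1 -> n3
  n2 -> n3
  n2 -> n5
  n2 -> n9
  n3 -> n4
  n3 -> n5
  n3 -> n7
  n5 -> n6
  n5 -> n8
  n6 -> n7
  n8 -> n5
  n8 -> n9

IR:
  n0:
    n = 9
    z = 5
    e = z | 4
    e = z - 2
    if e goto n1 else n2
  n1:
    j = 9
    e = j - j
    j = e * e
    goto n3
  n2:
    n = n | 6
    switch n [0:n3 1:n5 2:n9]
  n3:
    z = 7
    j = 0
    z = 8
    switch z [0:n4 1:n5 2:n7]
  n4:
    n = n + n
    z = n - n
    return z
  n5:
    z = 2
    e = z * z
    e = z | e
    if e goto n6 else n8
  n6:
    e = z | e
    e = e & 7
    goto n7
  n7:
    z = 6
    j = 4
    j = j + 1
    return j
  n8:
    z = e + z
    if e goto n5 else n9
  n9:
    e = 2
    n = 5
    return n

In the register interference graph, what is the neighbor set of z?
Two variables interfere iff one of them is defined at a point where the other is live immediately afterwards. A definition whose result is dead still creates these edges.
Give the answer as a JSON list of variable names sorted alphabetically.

def/use:
  n0: def={e,n,z} ue=∅
  n1: def={e,j} ue=∅
  n2: def={n} ue={n}
  n3: def={j,z} ue=∅
  n4: def={n,z} ue={n}
  n5: def={e,z} ue=∅
  n6: def={e} ue={e,z}
  n7: def={j,z} ue=∅
  n8: def={z} ue={e,z}
  n9: def={e,n} ue=∅

Liveness:
  n0 li=∅ lo={n}
  n1 li={n} lo={n}
  n2 li={n} lo={n}
  n3 li={n} lo={n}
  n4 li={n} lo=∅
  n5 li=∅ lo={e,z}
  n6 li={e,z} lo=∅
  n7 li=∅ lo=∅
  n8 li={e,z} lo=∅
  n9 li=∅ lo=∅

Interfere edges:
  e — {n,z}
  j — {n}
  n — {e,j,z}
  z — {e,n}

N(z) = ["e", "n"]

Answer: ["e", "n"]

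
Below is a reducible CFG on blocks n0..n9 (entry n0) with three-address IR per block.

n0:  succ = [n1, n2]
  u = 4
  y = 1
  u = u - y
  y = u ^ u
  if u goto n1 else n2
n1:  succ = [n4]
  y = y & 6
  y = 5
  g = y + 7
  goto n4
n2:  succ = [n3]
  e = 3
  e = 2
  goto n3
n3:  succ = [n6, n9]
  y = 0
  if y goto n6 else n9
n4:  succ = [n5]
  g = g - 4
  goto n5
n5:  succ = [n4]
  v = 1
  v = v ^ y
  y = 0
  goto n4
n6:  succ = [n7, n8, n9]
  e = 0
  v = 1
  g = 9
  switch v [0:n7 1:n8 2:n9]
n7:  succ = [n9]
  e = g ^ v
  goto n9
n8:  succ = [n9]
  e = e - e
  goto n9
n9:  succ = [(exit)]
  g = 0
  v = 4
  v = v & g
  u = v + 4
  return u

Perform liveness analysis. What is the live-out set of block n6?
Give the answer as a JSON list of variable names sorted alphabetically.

Answer: ["e", "g", "v"]

Analysis:
def/use:
  n0: {u,y} / ∅
  n1: {g,y} / {y}
  n2: {e} / ∅
  n3: {y} / ∅
  n4: {g} / {g}
  n5: {v,y} / {y}
  n6: {e,g,v} / ∅
  n7: {e} / {g,v}
  n8: {e} / {e}
  n9: {g,u,v} / ∅

Live sets:
  n0: in=∅ out={y}
  n1: in={y} out={g,y}
  n2: in=∅ out=∅
  n3: in=∅ out=∅
  n4: in={g,y} out={g,y}
  n5: in={g,y} out={g,y}
  n6: in=∅ out={e,g,v}
  n7: in={g,v} out=∅
  n8: in={e} out=∅
  n9: in=∅ out=∅

live-out(n6) = ["e", "g", "v"]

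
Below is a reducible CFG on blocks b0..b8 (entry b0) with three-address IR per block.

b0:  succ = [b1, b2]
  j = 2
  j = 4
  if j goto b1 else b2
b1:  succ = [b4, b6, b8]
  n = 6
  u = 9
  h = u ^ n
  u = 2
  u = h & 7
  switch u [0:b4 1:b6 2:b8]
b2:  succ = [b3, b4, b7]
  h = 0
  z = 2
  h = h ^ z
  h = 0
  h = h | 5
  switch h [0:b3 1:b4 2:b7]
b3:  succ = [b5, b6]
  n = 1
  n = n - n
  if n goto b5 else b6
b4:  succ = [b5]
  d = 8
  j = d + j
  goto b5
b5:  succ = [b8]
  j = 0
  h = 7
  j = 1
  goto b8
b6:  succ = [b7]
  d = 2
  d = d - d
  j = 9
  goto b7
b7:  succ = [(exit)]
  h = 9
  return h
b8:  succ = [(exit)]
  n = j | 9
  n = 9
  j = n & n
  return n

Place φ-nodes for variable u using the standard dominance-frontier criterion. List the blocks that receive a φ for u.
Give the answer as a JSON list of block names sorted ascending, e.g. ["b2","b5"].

Answer: ["b4", "b5", "b6", "b7", "b8"]

Analysis:
idom tree: b1←b0 b2←b0 b3←b2 b4←b0 b5←b0 b6←b0 b7←b0 b8←b0
Join-block Dom:
  b4: preds {b1,b2}: {b0,b1} ∩ {b0,b2} = {b0}; idom=b0
  b5: preds {b3,b4}: {b0,b2,b3} ∩ {b0,b4} = {b0}; idom=b0
  b6: preds {b1,b3}: {b0,b1} ∩ {b0,b2,b3} = {b0}; idom=b0
  b7: preds {b2,b6}: {b0,b2} ∩ {b0,b6} = {b0}; idom=b0
  b8: preds {b1,b5}: {b0,b1} ∩ {b0,b5} = {b0}; idom=b0

Frontier:
  join b4 pred b1: b1 stop@b0
  join b4 pred b2: b2 stop@b0
  join b5 pred b3: b3→b2 stop@b0
  join b5 pred b4: b4 stop@b0
  join b6 pred b1: b1 stop@b0
  join b6 pred b3: b3→b2 stop@b0
  join b7 pred b2: b2 stop@b0
  join b7 pred b6: b6 stop@b0
  join b8 pred b1: b1 stop@b0
  join b8 pred b5: b5 stop@b0
  b0 → ∅
  b1 → {b4,b6,b8}
  b2 → {b4,b5,b6,b7}
  b3 → {b5,b6}
  b4 → {b5}
  b5 → {b8}
  b6 → {b7}
  b7 → ∅
  b8 → ∅

φ for u: defs {b1}
  DF⁺ = {b4,b5,b6,b7,b8}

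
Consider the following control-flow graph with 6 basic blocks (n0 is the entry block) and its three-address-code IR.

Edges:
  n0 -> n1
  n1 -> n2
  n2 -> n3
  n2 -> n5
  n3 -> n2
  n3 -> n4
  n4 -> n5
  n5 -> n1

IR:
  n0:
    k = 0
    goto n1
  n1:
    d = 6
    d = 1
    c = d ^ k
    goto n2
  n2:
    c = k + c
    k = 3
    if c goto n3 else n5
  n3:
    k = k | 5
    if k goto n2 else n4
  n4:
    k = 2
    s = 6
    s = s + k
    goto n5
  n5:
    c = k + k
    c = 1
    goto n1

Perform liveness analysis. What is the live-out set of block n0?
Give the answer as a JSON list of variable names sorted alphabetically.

Answer: ["k"]

Working:
Per-block:
  n0 def {k} use ∅
  n1 def {c,d} use {k}
  n2 def {c,k} use {c,k}
  n3 def {k} use {k}
  n4 def {k,s} use ∅
  n5 def {c} use {k}

Live sets:
  n0: in=∅ out={k}
  n1: in={k} out={c,k}
  n2: in={c,k} out={c,k}
  n3: in={c,k} out={c,k}
  n4: in=∅ out={k}
  n5: in={k} out={k}

live-out(n0) = ["k"]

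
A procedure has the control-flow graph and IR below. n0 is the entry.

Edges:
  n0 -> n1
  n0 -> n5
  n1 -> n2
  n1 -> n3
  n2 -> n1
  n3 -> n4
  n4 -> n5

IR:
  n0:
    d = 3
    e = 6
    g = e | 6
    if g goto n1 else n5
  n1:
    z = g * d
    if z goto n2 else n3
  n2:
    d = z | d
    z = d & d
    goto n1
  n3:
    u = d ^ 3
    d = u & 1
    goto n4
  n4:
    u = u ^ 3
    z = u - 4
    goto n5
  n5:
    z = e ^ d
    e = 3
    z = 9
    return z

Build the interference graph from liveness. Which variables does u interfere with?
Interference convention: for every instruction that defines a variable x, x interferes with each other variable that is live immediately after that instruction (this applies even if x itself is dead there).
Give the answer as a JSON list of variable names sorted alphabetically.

def/use:
  n0 def {d,e,g} use ∅
  n1 def {z} use {d,g}
  n2 def {d,z} use {d,z}
  n3 def {d,u} use {d}
  n4 def {u,z} use {u}
  n5 def {e,z} use {d,e}

Live sets:
  n0: in=∅ out={d,e,g}
  n1: in={d,e,g} out={d,e,g,z}
  n2: in={d,e,g,z} out={d,e,g}
  n3: in={d,e} out={d,e,u}
  n4: in={d,e,u} out={d,e}
  n5: in={d,e} out=∅

Conflict graph:
  d: {e,g,u,z}
  e: {d,g,u,z}
  g: {d,e,z}
  u: {d,e}
  z: {d,e,g}

N(u) = ["d", "e"]

Answer: ["d", "e"]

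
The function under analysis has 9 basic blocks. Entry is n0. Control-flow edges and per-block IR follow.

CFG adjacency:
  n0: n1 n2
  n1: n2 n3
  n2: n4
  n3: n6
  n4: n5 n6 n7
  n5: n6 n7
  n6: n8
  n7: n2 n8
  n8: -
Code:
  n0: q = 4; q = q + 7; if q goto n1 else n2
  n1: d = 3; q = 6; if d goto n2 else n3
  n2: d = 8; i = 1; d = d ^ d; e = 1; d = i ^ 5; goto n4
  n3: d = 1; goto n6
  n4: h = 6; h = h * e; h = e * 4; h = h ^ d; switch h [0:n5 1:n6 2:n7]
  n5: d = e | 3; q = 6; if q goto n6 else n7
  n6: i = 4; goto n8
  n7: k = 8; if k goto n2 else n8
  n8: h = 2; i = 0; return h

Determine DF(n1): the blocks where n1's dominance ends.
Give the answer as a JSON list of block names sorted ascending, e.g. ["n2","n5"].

Answer: ["n2", "n6"]

Derivation:
idom tree: n1←n0 n2←n0 n3←n1 n4←n2 n5←n4 n6←n0 n7←n4 n8←n0
Dom∩ at merges:
  n2: preds {n0,n1,n7}: {n0} ∩ {n0,n1} ∩ {n0,n2,n4,n7} = {n0}; idom=n0
  n6: preds {n3,n4,n5}: {n0,n1,n3} ∩ {n0,n2,n4} ∩ {n0,n2,n4,n5} = {n0}; idom=n0
  n7: preds {n4,n5}: {n0,n2,n4} ∩ {n0,n2,n4,n5} = {n0,n2,n4}; idom=n4
  n8: preds {n6,n7}: {n0,n6} ∩ {n0,n2,n4,n7} = {n0}; idom=n0

DF derivation:
  n2←n0: walk · to n0
  n2←n1: walk n1 to n0
  n2←n7: walk n7→n4→n2 to n0
  n6←n3: walk n3→n1 to n0
  n6←n4: walk n4→n2 to n0
  n6←n5: walk n5→n4→n2 to n0
  n7←n4: walk · to n4
  n7←n5: walk n5 to n4
  n8←n6: walk n6 to n0
  n8←n7: walk n7→n4→n2 to n0
  DF(n0)=∅
  DF(n1)={n2,n6}
  DF(n2)={n2,n6,n8}
  DF(n3)={n6}
  DF(n4)={n2,n6,n8}
  DF(n5)={n6,n7}
  DF(n6)={n8}
  DF(n7)={n2,n8}
  DF(n8)=∅

DF(n1) = ["n2", "n6"]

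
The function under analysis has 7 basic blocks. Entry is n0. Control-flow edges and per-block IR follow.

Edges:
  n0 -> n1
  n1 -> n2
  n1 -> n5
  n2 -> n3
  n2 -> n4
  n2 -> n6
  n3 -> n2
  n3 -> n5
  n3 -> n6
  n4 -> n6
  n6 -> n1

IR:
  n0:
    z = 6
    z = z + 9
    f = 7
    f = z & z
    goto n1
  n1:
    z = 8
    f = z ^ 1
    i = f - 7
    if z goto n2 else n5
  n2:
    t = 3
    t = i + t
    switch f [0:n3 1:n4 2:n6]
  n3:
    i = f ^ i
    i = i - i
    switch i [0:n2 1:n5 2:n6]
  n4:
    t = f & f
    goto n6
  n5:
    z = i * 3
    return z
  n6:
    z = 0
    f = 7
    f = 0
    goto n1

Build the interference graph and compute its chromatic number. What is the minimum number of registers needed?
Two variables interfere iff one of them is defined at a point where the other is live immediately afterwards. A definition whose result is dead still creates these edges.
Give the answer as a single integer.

Block summaries:
  n0 def {f,z} use ∅
  n1 def {f,i,z} use ∅
  n2 def {t} use {f,i}
  n3 def {i} use {f,i}
  n4 def {t} use {f}
  n5 def {z} use {i}
  n6 def {f,z} use ∅

Liveness:
  n0 li=∅ lo=∅
  n1 li=∅ lo={f,i}
  n2 li={f,i} lo={f,i}
  n3 li={f,i} lo={f,i}
  n4 li={f} lo=∅
  n5 li={i} lo=∅
  n6 li=∅ lo=∅

Conflict graph:
  f: {i,t,z}
  i: {f,t,z}
  t: {f,i}
  z: {f,i}

Colouring:
  {f,i,t} pairwise interfere (3-clique) ⇒ χ ≥ 3
  assign f→R0 i→R1 t→R2 z→R2 — no edge inside a register ⇒ χ ≤ 3
  χ = 3

Answer: 3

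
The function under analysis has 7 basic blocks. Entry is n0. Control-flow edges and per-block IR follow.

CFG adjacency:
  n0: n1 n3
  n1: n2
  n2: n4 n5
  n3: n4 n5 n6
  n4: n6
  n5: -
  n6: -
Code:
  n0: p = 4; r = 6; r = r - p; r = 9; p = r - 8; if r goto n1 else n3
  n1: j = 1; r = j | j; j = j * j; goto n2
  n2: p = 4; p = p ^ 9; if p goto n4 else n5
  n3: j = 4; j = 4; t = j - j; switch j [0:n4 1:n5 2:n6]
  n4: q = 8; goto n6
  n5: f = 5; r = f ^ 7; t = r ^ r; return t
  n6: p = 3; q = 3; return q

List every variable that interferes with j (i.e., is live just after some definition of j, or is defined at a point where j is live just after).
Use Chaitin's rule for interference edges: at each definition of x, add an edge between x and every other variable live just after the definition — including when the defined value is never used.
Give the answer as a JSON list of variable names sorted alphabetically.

Answer: ["r", "t"]

Working:
Per-block:
  n0: {p,r} / ∅
  n1: {j,r} / ∅
  n2: {p} / ∅
  n3: {j,t} / ∅
  n4: {q} / ∅
  n5: {f,r,t} / ∅
  n6: {p,q} / ∅

Backward fixpoint:
  n0: in=∅ out=∅
  n1: in=∅ out=∅
  n2: in=∅ out=∅
  n3: in=∅ out=∅
  n4: in=∅ out=∅
  n5: in=∅ out=∅
  n6: in=∅ out=∅

Interfere edges:
  f: ∅
  j: {r,t}
  p: {r}
  q: ∅
  r: {j,p}
  t: {j}

N(j) = ["r", "t"]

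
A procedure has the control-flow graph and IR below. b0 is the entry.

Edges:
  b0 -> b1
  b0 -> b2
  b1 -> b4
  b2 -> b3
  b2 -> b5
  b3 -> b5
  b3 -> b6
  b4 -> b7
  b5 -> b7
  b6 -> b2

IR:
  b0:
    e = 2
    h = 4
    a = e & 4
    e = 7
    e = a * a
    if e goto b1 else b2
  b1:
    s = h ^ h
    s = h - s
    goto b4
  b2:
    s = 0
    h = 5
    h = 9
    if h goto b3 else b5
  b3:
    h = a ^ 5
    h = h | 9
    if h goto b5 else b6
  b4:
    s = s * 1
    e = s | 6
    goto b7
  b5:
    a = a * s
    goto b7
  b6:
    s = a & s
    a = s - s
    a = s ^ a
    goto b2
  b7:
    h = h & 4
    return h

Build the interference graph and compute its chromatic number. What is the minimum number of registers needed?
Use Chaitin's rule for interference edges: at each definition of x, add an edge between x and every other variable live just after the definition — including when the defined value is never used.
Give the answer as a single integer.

Block summaries:
  b0 def {a,e,h} use ∅
  b1 def {s} use {h}
  b2 def {h,s} use ∅
  b3 def {h} use {a}
  b4 def {e,s} use {s}
  b5 def {a} use {a,s}
  b6 def {a,s} use {a,s}
  b7 def {h} use {h}

Live sets:
  b0: in=∅ out={a,h}
  b1: in={h} out={h,s}
  b2: in={a} out={a,h,s}
  b3: in={a,s} out={a,h,s}
  b4: in={h,s} out={h}
  b5: in={a,h,s} out={h}
  b6: in={a,s} out={a}
  b7: in={h} out=∅

Conflict graph:
  a — {e,h,s}
  e — {a,h}
  h — {a,e,s}
  s — {a,h}

Colouring:
  lower bound: {a,e,h} mutually conflict ⇒ χ ≥ 3
  3-colouring: r0={a}  r1={h}  r2={e,s}
  χ = 3

Answer: 3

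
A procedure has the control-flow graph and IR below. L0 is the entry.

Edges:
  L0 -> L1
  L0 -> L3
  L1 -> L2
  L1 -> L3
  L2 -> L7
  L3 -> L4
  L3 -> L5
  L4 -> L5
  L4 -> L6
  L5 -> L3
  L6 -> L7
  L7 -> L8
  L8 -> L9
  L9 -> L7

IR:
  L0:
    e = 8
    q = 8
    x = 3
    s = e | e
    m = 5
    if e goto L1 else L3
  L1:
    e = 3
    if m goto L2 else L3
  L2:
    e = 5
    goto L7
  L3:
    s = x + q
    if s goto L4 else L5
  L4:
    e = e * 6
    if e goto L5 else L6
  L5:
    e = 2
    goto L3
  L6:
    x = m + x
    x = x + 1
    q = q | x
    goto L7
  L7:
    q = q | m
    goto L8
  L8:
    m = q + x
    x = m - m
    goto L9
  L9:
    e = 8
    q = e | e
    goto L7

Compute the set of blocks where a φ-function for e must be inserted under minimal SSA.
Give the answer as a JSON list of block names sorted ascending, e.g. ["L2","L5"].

Answer: ["L3", "L5", "L7"]

Analysis:
idom tree: L1←L0 L2←L1 L3←L0 L4←L3 L5←L3 L6←L4 L7←L0 L8←L7 L9←L8
Dom at joins:
  L3: preds {L0,L1,L5}: {L0} ∩ {L0,L1} ∩ {L0,L3,L5} = {L0}; idom=L0
  L5: preds {L3,L4}: {L0,L3} ∩ {L0,L3,L4} = {L0,L3}; idom=L3
  L7: preds {L2,L6,L9}: {L0,L1,L2} ∩ {L0,L3,L4,L6} ∩ {L0,L7,L8,L9} = {L0}; idom=L0

Frontier:
  L3←L0: walk · to L0
  L3←L1: walk L1 to L0
  L3←L5: walk L5→L3 to L0
  L5←L3: walk · to L3
  L5←L4: walk L4 to L3
  L7←L2: walk L2→L1 to L0
  L7←L6: walk L6→L4→L3 to L0
  L7←L9: walk L9→L8→L7 to L0
  L0: DF=∅
  L1: DF={L3,L7}
  L2: DF={L7}
  L3: DF={L3,L7}
  L4: DF={L5,L7}
  L5: DF={L3}
  L6: DF={L7}
  L7: DF={L7}
  L8: DF={L7}
  L9: DF={L7}

φ for e: defs {L0,L1,L2,L4,L5,L9}
  DF⁺ = {L3,L5,L7}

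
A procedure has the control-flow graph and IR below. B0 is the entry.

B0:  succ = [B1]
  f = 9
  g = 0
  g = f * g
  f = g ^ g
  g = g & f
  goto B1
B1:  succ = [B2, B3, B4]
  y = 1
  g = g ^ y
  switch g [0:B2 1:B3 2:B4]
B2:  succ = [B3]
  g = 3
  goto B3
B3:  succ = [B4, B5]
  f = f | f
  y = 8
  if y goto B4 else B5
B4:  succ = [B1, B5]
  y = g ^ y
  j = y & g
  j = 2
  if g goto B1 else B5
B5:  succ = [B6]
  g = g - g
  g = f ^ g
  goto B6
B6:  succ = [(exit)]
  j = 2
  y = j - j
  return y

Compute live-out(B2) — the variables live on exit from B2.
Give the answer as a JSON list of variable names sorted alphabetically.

def/use:
  B0 def {f,g} use ∅
  B1 def {g,y} use {g}
  B2 def {g} use ∅
  B3 def {f,y} use {f}
  B4 def {j,y} use {g,y}
  B5 def {g} use {f,g}
  B6 def {j,y} use ∅

Live sets:
  B0: in=∅ out={f,g}
  B1: in={f,g} out={f,g,y}
  B2: in={f} out={f,g}
  B3: in={f,g} out={f,g,y}
  B4: in={f,g,y} out={f,g}
  B5: in={f,g} out=∅
  B6: in=∅ out=∅

live-out(B2) = ["f", "g"]

Answer: ["f", "g"]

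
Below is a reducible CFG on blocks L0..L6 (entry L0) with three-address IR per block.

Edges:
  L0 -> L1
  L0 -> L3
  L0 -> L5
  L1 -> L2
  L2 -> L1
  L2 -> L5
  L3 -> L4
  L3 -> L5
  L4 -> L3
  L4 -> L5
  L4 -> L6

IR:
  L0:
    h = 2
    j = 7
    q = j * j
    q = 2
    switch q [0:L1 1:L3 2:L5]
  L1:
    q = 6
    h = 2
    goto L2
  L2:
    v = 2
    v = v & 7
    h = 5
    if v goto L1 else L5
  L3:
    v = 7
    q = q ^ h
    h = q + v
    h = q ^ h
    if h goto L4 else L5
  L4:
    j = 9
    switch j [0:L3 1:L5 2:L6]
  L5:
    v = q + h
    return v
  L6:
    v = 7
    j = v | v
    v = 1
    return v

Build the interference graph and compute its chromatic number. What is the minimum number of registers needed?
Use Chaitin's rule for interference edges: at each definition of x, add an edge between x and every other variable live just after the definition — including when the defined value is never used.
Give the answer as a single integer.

Answer: 3

Working:
def/use:
  L0 def {h,j,q} use ∅
  L1 def {h,q} use ∅
  L2 def {h,v} use ∅
  L3 def {h,q,v} use {h,q}
  L4 def {j} use ∅
  L5 def {v} use {h,q}
  L6 def {j,v} use ∅

Live sets:
  live L0: ∅→{h,q}
  live L1: ∅→{q}
  live L2: {q}→{h,q}
  live L3: {h,q}→{h,q}
  live L4: {h,q}→{h,q}
  live L5: {h,q}→∅
  live L6: ∅→∅

Conflict graph:
  h↔{j,q,v}
  j↔{h,q}
  q↔{h,j,v}
  v↔{h,q}

Colouring:
  clique {h,j,q} ⇒ need ≥ 3
  3-colouring: r0={h}  r1={q}  r2={j,v}
  χ = 3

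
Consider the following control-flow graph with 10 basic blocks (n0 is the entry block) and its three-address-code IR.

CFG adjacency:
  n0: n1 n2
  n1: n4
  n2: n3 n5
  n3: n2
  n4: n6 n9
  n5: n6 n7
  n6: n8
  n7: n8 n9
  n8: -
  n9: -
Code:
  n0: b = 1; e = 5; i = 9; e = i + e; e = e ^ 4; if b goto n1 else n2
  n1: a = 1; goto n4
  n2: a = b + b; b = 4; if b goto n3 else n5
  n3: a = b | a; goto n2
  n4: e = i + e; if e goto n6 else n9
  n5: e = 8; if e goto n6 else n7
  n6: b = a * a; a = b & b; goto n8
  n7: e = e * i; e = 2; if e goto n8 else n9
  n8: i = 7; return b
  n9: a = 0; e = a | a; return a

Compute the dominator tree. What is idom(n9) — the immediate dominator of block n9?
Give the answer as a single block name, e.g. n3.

Answer: n0

Working:
idom tree: n1←n0 n2←n0 n3←n2 n4←n1 n5←n2 n6←n0 n7←n5 n8←n0 n9←n0
Dom∩ at merges:
  n2: preds {n0,n3}: {n0} ∩ {n0,n2,n3} = {n0}; idom=n0
  n6: preds {n4,n5}: {n0,n1,n4} ∩ {n0,n2,n5} = {n0}; idom=n0
  n8: preds {n6,n7}: {n0,n6} ∩ {n0,n2,n5,n7} = {n0}; idom=n0
  n9: preds {n4,n7}: {n0,n1,n4} ∩ {n0,n2,n5,n7} = {n0}; idom=n0

idom(n9) = n0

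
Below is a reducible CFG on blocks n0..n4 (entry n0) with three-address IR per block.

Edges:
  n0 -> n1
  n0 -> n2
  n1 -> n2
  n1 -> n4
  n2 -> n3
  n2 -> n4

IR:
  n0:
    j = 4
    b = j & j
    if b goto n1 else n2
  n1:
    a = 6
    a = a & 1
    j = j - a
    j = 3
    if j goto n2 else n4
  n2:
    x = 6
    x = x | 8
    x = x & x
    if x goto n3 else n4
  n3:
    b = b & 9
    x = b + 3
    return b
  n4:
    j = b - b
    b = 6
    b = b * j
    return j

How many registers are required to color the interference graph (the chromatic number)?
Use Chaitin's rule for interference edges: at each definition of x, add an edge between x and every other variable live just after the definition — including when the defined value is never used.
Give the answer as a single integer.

Answer: 3

Working:
Per-block:
  n0 def {b,j} use ∅
  n1 def {a,j} use {j}
  n2 def {x} use ∅
  n3 def {b,x} use {b}
  n4 def {b,j} use {b}

Live sets:
  n0: in=∅ out={b,j}
  n1: in={b,j} out={b}
  n2: in={b} out={b}
  n3: in={b} out=∅
  n4: in={b} out=∅

Interference:
  a↔{b,j}
  b↔{a,j,x}
  j↔{a,b}
  x↔{b}

Colouring:
  {a,b,j} pairwise interfere (3-clique) ⇒ χ ≥ 3
  assign a→r1 b→r0 j→r2 x→r1 — no edge inside a register ⇒ χ ≤ 3
  χ = 3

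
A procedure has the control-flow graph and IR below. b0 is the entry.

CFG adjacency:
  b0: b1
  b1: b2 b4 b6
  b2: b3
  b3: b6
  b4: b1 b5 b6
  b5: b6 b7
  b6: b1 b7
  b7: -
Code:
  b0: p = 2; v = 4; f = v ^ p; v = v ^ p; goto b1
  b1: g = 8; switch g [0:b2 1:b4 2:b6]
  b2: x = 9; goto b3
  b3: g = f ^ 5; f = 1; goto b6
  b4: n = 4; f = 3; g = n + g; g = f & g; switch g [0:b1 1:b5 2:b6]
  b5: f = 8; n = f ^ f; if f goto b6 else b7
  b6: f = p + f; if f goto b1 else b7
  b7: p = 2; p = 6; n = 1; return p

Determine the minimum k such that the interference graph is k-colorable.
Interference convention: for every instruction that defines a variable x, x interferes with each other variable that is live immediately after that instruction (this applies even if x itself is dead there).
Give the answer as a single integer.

Answer: 4

Analysis:
Block summaries:
  b0: def={f,p,v} ue=∅
  b1: def={g} ue=∅
  b2: def={x} ue=∅
  b3: def={f,g} ue={f}
  b4: def={f,g,n} ue={g}
  b5: def={f,n} ue=∅
  b6: def={f} ue={f,p}
  b7: def={n,p} ue=∅

Backward fixpoint:
  live b0: ∅→{f,p}
  live b1: {f,p}→{f,g,p}
  live b2: {f,p}→{f,p}
  live b3: {f,p}→{f,p}
  live b4: {g,p}→{f,p}
  live b5: {p}→{f,p}
  live b6: {f,p}→{f,p}
  live b7: ∅→∅

Interference:
  f: {g,n,p,v,x}
  g: {f,n,p}
  n: {f,g,p}
  p: {f,g,n,v,x}
  v: {f,p}
  x: {f,p}

Registers:
  clique {f,g,n,p} ⇒ need ≥ 4
  assign f→R0 g→R2 n→R3 p→R1 v→R2 x→R2 — no edge inside a register ⇒ χ ≤ 4
  χ = 4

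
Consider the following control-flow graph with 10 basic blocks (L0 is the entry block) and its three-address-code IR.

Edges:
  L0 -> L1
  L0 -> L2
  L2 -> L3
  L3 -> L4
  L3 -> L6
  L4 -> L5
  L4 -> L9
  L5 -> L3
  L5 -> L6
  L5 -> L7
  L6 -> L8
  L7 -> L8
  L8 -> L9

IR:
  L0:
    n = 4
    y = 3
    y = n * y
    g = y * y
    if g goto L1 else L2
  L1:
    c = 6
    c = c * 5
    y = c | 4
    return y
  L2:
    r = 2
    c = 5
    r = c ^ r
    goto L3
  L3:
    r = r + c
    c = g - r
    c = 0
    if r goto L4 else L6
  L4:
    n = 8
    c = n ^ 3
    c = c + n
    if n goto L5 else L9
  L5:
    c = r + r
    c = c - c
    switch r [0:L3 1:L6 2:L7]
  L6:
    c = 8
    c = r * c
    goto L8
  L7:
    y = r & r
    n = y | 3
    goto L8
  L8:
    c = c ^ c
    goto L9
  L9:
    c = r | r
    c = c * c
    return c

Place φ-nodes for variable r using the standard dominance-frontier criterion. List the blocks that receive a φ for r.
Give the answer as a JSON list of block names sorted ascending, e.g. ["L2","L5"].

idom tree: L1←L0 L2←L0 L3←L2 L4←L3 L5←L4 L6←L3 L7←L5 L8←L3 L9←L3
Dom∩ at merges:
  L3: preds {L2,L5}: {L0,L2} ∩ {L0,L2,L3,L4,L5} = {L0,L2}; idom=L2
  L6: preds {L3,L5}: {L0,L2,L3} ∩ {L0,L2,L3,L4,L5} = {L0,L2,L3}; idom=L3
  L8: preds {L6,L7}: {L0,L2,L3,L6} ∩ {L0,L2,L3,L4,L5,L7} = {L0,L2,L3}; idom=L3
  L9: preds {L4,L8}: {L0,L2,L3,L4} ∩ {L0,L2,L3,L8} = {L0,L2,L3}; idom=L3

Frontier:
  L3←L2: walk · to L2
  L3←L5: walk L5→L4→L3 to L2
  L6←L3: walk · to L3
  L6←L5: walk L5→L4 to L3
  L8←L6: walk L6 to L3
  L8←L7: walk L7→L5→L4 to L3
  L9←L4: walk L4 to L3
  L9←L8: walk L8 to L3
  L0 → ∅
  L1 → ∅
  L2 → ∅
  L3 → {L3}
  L4 → {L3,L6,L8,L9}
  L5 → {L3,L6,L8}
  L6 → {L8}
  L7 → {L8}
  L8 → {L9}
  L9 → ∅

φ for r: defs {L2,L3}
  DF⁺ = {L3}

Answer: ["L3"]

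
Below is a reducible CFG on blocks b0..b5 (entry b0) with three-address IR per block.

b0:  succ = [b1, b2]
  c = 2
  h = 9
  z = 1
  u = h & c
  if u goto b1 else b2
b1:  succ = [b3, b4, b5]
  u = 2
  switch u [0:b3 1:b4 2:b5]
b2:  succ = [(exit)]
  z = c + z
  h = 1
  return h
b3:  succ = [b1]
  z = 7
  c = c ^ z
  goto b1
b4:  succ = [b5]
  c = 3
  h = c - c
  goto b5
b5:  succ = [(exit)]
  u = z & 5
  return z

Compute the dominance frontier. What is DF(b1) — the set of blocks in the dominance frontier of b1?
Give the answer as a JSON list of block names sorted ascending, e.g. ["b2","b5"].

Answer: ["b1"]

Analysis:
idom tree: b1←b0 b2←b0 b3←b1 b4←b1 b5←b1
Dom∩ at merges:
  b1: preds {b0,b3}: {b0} ∩ {b0,b1,b3} = {b0}; idom=b0
  b5: preds {b1,b4}: {b0,b1} ∩ {b0,b1,b4} = {b0,b1}; idom=b1

DF derivation:
  join b1 pred b0: · stop@b0
  join b1 pred b3: b3→b1 stop@b0
  join b5 pred b1: · stop@b1
  join b5 pred b4: b4 stop@b1
  DF(b0)=∅
  DF(b1)={b1}
  DF(b2)=∅
  DF(b3)={b1}
  DF(b4)={b5}
  DF(b5)=∅

DF(b1) = ["b1"]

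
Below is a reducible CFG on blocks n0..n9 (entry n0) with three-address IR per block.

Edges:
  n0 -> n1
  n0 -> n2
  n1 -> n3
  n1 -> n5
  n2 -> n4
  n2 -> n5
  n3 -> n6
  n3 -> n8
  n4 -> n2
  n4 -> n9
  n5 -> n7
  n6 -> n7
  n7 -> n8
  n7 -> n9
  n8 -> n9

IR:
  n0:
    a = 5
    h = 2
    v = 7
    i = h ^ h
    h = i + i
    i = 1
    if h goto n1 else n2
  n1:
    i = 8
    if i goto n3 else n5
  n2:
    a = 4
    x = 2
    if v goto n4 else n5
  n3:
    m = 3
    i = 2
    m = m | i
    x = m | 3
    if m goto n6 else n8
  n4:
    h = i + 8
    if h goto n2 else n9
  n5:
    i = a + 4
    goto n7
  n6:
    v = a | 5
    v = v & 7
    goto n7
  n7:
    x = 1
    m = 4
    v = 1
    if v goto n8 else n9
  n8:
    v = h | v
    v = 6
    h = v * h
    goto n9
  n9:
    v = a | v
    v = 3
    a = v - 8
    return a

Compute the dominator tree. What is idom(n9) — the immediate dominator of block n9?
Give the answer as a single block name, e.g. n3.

idom tree: n1←n0 n2←n0 n3←n1 n4←n2 n5←n0 n6←n3 n7←n0 n8←n0 n9←n0
Dom∩ at merges:
  n2: preds {n0,n4}: {n0} ∩ {n0,n2,n4} = {n0}; idom=n0
  n5: preds {n1,n2}: {n0,n1} ∩ {n0,n2} = {n0}; idom=n0
  n7: preds {n5,n6}: {n0,n5} ∩ {n0,n1,n3,n6} = {n0}; idom=n0
  n8: preds {n3,n7}: {n0,n1,n3} ∩ {n0,n7} = {n0}; idom=n0
  n9: preds {n4,n7,n8}: {n0,n2,n4} ∩ {n0,n7} ∩ {n0,n8} = {n0}; idom=n0

idom(n9) = n0

Answer: n0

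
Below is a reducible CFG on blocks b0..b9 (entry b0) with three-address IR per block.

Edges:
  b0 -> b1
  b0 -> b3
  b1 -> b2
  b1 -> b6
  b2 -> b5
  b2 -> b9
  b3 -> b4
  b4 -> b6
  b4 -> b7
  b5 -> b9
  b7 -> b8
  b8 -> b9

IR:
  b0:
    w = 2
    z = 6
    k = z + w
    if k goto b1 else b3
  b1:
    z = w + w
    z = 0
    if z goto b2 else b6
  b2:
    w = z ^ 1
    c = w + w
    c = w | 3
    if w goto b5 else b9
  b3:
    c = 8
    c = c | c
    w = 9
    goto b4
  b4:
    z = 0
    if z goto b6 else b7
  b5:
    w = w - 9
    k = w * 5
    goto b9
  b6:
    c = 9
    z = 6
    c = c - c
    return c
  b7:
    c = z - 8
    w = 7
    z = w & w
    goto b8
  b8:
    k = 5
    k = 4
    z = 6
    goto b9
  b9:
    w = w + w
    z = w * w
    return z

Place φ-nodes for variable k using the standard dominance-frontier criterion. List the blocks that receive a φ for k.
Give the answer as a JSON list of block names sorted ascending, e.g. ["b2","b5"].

Answer: ["b9"]

Working:
idom tree: b1←b0 b2←b1 b3←b0 b4←b3 b5←b2 b6←b0 b7←b4 b8←b7 b9←b0
Dom∩ at merges:
  b6: preds {b1,b4}: {b0,b1} ∩ {b0,b3,b4} = {b0}; idom=b0
  b9: preds {b2,b5,b8}: {b0,b1,b2} ∩ {b0,b1,b2,b5} ∩ {b0,b3,b4,b7,b8} = {b0}; idom=b0

Frontier:
  join b6 pred b1: b1 stop@b0
  join b6 pred b4: b4→b3 stop@b0
  join b9 pred b2: b2→b1 stop@b0
  join b9 pred b5: b5→b2→b1 stop@b0
  join b9 pred b8: b8→b7→b4→b3 stop@b0
  b0 → ∅
  b1 → {b6,b9}
  b2 → {b9}
  b3 → {b6,b9}
  b4 → {b6,b9}
  b5 → {b9}
  b6 → ∅
  b7 → {b9}
  b8 → {b9}
  b9 → ∅

φ for k: defs {b0,b5,b8}
  DF⁺ = {b9}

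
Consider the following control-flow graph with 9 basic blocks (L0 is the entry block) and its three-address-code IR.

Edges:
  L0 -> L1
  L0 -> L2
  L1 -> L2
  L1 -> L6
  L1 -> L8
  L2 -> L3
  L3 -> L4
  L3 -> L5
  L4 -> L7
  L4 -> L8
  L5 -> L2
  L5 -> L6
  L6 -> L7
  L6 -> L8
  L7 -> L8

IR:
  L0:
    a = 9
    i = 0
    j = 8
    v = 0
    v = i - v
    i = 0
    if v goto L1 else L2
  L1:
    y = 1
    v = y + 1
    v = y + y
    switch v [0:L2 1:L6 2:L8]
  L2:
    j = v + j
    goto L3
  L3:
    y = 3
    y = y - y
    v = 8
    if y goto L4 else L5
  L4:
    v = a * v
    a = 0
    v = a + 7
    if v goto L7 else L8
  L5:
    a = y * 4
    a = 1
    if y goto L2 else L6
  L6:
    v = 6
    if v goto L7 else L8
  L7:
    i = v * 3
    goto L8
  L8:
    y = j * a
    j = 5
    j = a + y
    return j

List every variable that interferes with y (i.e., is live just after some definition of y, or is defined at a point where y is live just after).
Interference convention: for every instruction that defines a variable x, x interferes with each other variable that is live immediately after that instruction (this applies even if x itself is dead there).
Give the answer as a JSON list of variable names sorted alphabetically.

Answer: ["a", "j", "v"]

Derivation:
Per-block:
  L0 def {a,i,j,v} use ∅
  L1 def {v,y} use ∅
  L2 def {j} use {j,v}
  L3 def {v,y} use ∅
  L4 def {a,v} use {a,v}
  L5 def {a} use {y}
  L6 def {v} use ∅
  L7 def {i} use {v}
  L8 def {j,y} use {a,j}

Liveness:
  L0: in=∅ out={a,j,v}
  L1: in={a,j} out={a,j,v}
  L2: in={a,j,v} out={a,j}
  L3: in={a,j} out={a,j,v,y}
  L4: in={a,j,v} out={a,j,v}
  L5: in={j,v,y} out={a,j,v}
  L6: in={a,j} out={a,j,v}
  L7: in={a,j,v} out={a,j}
  L8: in={a,j} out=∅

Interference:
  a↔{i,j,v,y}
  i↔{a,j,v}
  j↔{a,i,v,y}
  v↔{a,i,j,y}
  y↔{a,j,v}

N(y) = ["a", "j", "v"]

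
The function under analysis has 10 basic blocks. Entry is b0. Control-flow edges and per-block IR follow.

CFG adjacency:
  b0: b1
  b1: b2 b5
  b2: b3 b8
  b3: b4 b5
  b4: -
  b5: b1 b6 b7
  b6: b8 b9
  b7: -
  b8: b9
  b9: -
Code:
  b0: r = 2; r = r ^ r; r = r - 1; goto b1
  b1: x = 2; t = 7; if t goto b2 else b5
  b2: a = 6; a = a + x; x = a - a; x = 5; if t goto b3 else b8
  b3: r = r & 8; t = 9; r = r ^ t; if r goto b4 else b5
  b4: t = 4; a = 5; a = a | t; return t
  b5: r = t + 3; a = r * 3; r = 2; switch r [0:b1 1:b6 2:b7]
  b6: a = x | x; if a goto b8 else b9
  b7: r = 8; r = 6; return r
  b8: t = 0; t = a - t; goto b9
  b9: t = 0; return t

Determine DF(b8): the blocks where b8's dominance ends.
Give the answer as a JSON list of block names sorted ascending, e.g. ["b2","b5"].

Answer: ["b9"]

Derivation:
idom tree: b1←b0 b2←b1 b3←b2 b4←b3 b5←b1 b6←b5 b7←b5 b8←b1 b9←b1
Dom∩ at merges:
  b1: preds {b0,b5}: {b0} ∩ {b0,b1,b5} = {b0}; idom=b0
  b5: preds {b1,b3}: {b0,b1} ∩ {b0,b1,b2,b3} = {b0,b1}; idom=b1
  b8: preds {b2,b6}: {b0,b1,b2} ∩ {b0,b1,b5,b6} = {b0,b1}; idom=b1
  b9: preds {b6,b8}: {b0,b1,b5,b6} ∩ {b0,b1,b8} = {b0,b1}; idom=b1

DF derivation:
  b1←b0: walk · to b0
  b1←b5: walk b5→b1 to b0
  b5←b1: walk · to b1
  b5←b3: walk b3→b2 to b1
  b8←b2: walk b2 to b1
  b8←b6: walk b6→b5 to b1
  b9←b6: walk b6→b5 to b1
  b9←b8: walk b8 to b1
  b0 → ∅
  b1 → {b1}
  b2 → {b5,b8}
  b3 → {b5}
  b4 → ∅
  b5 → {b1,b8,b9}
  b6 → {b8,b9}
  b7 → ∅
  b8 → {b9}
  b9 → ∅

DF(b8) = ["b9"]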